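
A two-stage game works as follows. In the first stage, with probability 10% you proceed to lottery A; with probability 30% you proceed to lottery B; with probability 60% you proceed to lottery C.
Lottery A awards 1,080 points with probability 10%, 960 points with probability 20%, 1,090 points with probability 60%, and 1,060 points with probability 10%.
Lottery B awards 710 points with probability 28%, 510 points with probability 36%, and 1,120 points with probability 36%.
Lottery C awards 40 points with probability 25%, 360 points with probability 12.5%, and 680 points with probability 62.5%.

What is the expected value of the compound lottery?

EV(A) = 0.1 × 1080 + 0.2 × 960 + 0.6 × 1090 + 0.1 × 1060 = 108 + 192 + 654 + 106 = 1060
EV(B) = 0.28 × 710 + 0.36 × 510 + 0.36 × 1120 = 198.8 + 183.6 + 403.2 = 785.6
EV(C) = 0.25 × 40 + 0.125 × 360 + 0.625 × 680 = 10 + 45 + 425 = 480
Overall = 0.1 × 1060 + 0.3 × 785.6 + 0.6 × 480 = 106 + 235.68 + 288 = 629.68

629.68 points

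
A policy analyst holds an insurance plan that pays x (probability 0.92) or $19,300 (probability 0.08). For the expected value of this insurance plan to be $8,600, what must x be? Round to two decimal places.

x = $7,669.57

0.92·x + 0.08·19300 = 8600
0.92·x = 8600 − 1544 = 7056
x = 7056 / 0.92 = 7669.5652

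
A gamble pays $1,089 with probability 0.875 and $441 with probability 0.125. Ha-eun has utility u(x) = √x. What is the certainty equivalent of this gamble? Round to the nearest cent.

E[u] = 0.875·√1089 + 0.125·√441 = 0.875·33 + 0.125·21 = 31.5
CE = (31.5)² = 992.25

$992.25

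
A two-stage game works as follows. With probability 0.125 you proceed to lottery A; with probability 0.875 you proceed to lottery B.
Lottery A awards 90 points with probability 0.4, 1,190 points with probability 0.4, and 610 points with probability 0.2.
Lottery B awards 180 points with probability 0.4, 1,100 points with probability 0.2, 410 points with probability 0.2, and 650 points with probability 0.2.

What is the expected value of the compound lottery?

EV(A) = 0.4 × 90 + 0.4 × 1190 + 0.2 × 610 = 36 + 476 + 122 = 634
EV(B) = 0.4 × 180 + 0.2 × 1100 + 0.2 × 410 + 0.2 × 650 = 72 + 220 + 82 + 130 = 504
Overall = 0.125 × 634 + 0.875 × 504 = 79.25 + 441 = 520.25

520.25 points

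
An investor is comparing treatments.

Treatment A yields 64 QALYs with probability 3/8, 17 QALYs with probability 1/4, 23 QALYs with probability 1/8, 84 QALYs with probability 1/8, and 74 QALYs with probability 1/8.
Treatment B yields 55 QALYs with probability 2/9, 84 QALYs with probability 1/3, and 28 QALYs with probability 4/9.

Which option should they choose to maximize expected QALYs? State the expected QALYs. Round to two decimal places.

Treatment B (52.67 QALYs)

Treatment A = 3/8 × 64 + 1/4 × 17 + 1/8 × 23 + 1/8 × 84 + 1/8 × 74 = 24 + 4.25 + 2.875 + 10.5 + 9.25 = 50.875
Treatment B = 2/9 × 55 + 1/3 × 84 + 4/9 × 28 = 12.2222 + 28 + 12.4444 = 52.6667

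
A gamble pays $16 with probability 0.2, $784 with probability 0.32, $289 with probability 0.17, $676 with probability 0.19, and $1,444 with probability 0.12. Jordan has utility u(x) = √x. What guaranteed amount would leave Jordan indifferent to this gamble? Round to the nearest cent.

$490.62

E[u] = 0.2·√16 + 0.32·√784 + 0.17·√289 + 0.19·√676 + 0.12·√1444 = 0.2·4 + 0.32·28 + 0.17·17 + 0.19·26 + 0.12·38 = 22.15
CE = (22.15)² = 490.6225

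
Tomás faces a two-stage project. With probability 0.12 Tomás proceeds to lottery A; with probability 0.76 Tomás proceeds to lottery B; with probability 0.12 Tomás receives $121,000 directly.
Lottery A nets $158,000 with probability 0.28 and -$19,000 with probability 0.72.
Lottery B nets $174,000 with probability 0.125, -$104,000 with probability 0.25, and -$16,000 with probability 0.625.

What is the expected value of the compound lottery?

EV(A) = 0.28 × 158000 + 0.72 × (-19000) = 44240 − 13680 = 30560
EV(B) = 0.125 × 174000 + 0.25 × (-104000) + 0.625 × (-16000) = 21750 − 26000 − 10000 = -14250
Branch C: 121000 (certain)
Overall = 0.12 × 30560 + 0.76 × (-14250) + 0.12 × 121000 = 3667.2 − 10830 + 14520 = 7357.2

$7,357.20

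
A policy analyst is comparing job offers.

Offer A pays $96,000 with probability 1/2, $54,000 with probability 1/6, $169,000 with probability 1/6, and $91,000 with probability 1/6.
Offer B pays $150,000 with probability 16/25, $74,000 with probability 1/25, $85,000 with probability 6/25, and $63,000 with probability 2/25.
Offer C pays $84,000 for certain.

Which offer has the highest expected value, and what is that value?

Offer B ($124,400)

Offer A = 1/2 × 96000 + 1/6 × 54000 + 1/6 × 169000 + 1/6 × 91000 = 48000 + 9000 + 28166.6667 + 15166.6667 = 100333.3333
Offer B = 16/25 × 150000 + 1/25 × 74000 + 6/25 × 85000 + 2/25 × 63000 = 96000 + 2960 + 20400 + 5040 = 124400
Offer C: 84000 (certain)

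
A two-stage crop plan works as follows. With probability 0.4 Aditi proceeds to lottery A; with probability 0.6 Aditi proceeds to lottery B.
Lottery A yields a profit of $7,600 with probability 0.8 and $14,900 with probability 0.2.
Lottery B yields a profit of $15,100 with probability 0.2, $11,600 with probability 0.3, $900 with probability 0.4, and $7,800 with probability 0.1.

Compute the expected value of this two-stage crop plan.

EV(A) = 0.8 × 7600 + 0.2 × 14900 = 6080 + 2980 = 9060
EV(B) = 0.2 × 15100 + 0.3 × 11600 + 0.4 × 900 + 0.1 × 7800 = 3020 + 3480 + 360 + 780 = 7640
Overall = 0.4 × 9060 + 0.6 × 7640 = 3624 + 4584 = 8208

$8,208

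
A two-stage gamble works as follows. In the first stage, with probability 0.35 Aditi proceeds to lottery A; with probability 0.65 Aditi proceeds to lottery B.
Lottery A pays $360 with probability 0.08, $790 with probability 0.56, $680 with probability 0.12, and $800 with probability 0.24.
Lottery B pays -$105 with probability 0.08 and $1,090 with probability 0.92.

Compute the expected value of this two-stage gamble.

$907.04

EV(A) = 0.08 × 360 + 0.56 × 790 + 0.12 × 680 + 0.24 × 800 = 28.8 + 442.4 + 81.6 + 192 = 744.8
EV(B) = 0.08 × (-105) + 0.92 × 1090 = -8.4 + 1002.8 = 994.4
Overall = 0.35 × 744.8 + 0.65 × 994.4 = 260.68 + 646.36 = 907.04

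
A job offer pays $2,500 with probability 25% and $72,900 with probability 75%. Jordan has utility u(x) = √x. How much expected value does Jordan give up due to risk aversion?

$9,075

E[u] = 0.25·√2500 + 0.75·√72900 = 0.25·50 + 0.75·270 = 215
CE = (215)² = 46225
Risk premium = EV − CE = 55300 − 46225 = 9075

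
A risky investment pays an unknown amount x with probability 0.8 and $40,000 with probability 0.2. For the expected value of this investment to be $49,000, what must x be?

0.8·x + 0.2·40000 = 49000
0.8·x = 49000 − 8000 = 41000
x = 41000 / 0.8 = 51250

x = $51,250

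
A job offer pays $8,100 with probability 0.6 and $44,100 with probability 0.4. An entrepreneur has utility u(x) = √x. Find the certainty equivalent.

E[u] = 0.6·√8100 + 0.4·√44100 = 0.6·90 + 0.4·210 = 138
CE = (138)² = 19044

$19,044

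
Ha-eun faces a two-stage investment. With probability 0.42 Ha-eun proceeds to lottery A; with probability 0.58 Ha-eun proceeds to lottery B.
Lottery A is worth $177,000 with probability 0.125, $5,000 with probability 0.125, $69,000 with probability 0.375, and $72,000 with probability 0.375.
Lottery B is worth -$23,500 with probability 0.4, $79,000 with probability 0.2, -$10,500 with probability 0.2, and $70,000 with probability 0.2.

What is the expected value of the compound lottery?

EV(A) = 0.125 × 177000 + 0.125 × 5000 + 0.375 × 69000 + 0.375 × 72000 = 22125 + 625 + 25875 + 27000 = 75625
EV(B) = 0.4 × (-23500) + 0.2 × 79000 + 0.2 × (-10500) + 0.2 × 70000 = -9400 + 15800 − 2100 + 14000 = 18300
Overall = 0.42 × 75625 + 0.58 × 18300 = 31762.5 + 10614 = 42376.5

$42,376.50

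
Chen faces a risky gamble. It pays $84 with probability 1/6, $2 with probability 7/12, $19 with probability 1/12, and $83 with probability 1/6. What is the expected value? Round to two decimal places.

$30.58

EV = 1/6 × 84 + 7/12 × 2 + 1/12 × 19 + 1/6 × 83 = 14 + 1.1667 + 1.5833 + 13.8333 = 30.5833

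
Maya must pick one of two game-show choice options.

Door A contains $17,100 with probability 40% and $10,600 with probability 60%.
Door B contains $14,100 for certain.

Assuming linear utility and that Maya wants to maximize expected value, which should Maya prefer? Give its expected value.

Door A = 0.4 × 17100 + 0.6 × 10600 = 6840 + 6360 = 13200
Door B: 14100 (certain)

Door B ($14,100)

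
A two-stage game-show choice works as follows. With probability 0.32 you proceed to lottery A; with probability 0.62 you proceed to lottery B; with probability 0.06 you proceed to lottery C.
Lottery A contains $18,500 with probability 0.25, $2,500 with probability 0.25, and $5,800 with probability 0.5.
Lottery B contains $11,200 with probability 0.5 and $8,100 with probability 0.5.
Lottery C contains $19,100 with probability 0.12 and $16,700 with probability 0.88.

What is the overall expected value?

$9,610.28

EV(A) = 0.25 × 18500 + 0.25 × 2500 + 0.5 × 5800 = 4625 + 625 + 2900 = 8150
EV(B) = 0.5 × 11200 + 0.5 × 8100 = 5600 + 4050 = 9650
EV(C) = 0.12 × 19100 + 0.88 × 16700 = 2292 + 14696 = 16988
Overall = 0.32 × 8150 + 0.62 × 9650 + 0.06 × 16988 = 2608 + 5983 + 1019.28 = 9610.28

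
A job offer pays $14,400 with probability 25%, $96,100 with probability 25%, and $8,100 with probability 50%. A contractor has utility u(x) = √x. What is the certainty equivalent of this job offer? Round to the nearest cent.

$23,256.25

E[u] = 0.25·√14400 + 0.25·√96100 + 0.5·√8100 = 0.25·120 + 0.25·310 + 0.5·90 = 152.5
CE = (152.5)² = 23256.25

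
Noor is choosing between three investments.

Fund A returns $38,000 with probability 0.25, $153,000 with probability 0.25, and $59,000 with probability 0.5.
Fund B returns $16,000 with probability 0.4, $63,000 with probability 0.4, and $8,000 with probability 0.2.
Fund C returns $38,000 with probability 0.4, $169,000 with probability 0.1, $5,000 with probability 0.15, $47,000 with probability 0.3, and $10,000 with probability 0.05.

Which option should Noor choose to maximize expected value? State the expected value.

Fund A = 0.25 × 38000 + 0.25 × 153000 + 0.5 × 59000 = 9500 + 38250 + 29500 = 77250
Fund B = 0.4 × 16000 + 0.4 × 63000 + 0.2 × 8000 = 6400 + 25200 + 1600 = 33200
Fund C = 0.4 × 38000 + 0.1 × 169000 + 0.15 × 5000 + 0.3 × 47000 + 0.05 × 10000 = 15200 + 16900 + 750 + 14100 + 500 = 47450

Fund A ($77,250)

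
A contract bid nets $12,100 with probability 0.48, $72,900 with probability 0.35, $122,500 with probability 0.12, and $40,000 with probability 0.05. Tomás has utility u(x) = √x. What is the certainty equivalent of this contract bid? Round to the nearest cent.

$39,720.49

E[u] = 0.48·√12100 + 0.35·√72900 + 0.12·√122500 + 0.05·√40000 = 0.48·110 + 0.35·270 + 0.12·350 + 0.05·200 = 199.3
CE = (199.3)² = 39720.49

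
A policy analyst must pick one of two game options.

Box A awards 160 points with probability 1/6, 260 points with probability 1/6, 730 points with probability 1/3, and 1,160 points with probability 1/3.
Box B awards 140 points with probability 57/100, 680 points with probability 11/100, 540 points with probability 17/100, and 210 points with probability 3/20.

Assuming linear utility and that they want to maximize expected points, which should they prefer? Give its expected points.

Box A (700 points)

Box A = 1/6 × 160 + 1/6 × 260 + 1/3 × 730 + 1/3 × 1160 = 26.6667 + 43.3333 + 243.3333 + 386.6667 = 700
Box B = 57/100 × 140 + 11/100 × 680 + 17/100 × 540 + 3/20 × 210 = 79.8 + 74.8 + 91.8 + 31.5 = 277.9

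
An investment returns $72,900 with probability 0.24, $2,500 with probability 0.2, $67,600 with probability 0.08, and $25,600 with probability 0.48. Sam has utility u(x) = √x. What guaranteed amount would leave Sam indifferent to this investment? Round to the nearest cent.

$29,721.76

E[u] = 0.24·√72900 + 0.2·√2500 + 0.08·√67600 + 0.48·√25600 = 0.24·270 + 0.2·50 + 0.08·260 + 0.48·160 = 172.4
CE = (172.4)² = 29721.76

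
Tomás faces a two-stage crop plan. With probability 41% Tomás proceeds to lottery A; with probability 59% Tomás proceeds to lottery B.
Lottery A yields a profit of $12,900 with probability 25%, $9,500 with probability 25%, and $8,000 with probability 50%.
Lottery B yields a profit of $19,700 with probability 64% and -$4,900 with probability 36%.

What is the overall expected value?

$10,333.96

EV(A) = 0.25 × 12900 + 0.25 × 9500 + 0.5 × 8000 = 3225 + 2375 + 4000 = 9600
EV(B) = 0.64 × 19700 + 0.36 × (-4900) = 12608 − 1764 = 10844
Overall = 0.41 × 9600 + 0.59 × 10844 = 3936 + 6397.96 = 10333.96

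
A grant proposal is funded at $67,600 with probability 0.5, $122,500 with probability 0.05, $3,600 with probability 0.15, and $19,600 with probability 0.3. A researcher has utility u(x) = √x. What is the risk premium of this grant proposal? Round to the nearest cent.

E[u] = 0.5·√67600 + 0.05·√122500 + 0.15·√3600 + 0.3·√19600 = 0.5·260 + 0.05·350 + 0.15·60 + 0.3·140 = 198.5
CE = (198.5)² = 39402.25
Risk premium = EV − CE = 46345 − 39402.25 = 6942.75

$6,942.75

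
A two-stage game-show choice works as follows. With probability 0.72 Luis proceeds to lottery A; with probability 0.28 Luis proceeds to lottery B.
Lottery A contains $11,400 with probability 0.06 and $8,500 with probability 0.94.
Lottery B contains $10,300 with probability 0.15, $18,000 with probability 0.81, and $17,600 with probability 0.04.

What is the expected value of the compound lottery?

$10,957.40

EV(A) = 0.06 × 11400 + 0.94 × 8500 = 684 + 7990 = 8674
EV(B) = 0.15 × 10300 + 0.81 × 18000 + 0.04 × 17600 = 1545 + 14580 + 704 = 16829
Overall = 0.72 × 8674 + 0.28 × 16829 = 6245.28 + 4712.12 = 10957.4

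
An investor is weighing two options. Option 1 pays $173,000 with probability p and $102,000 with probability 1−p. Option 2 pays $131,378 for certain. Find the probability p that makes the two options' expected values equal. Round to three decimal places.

p·173000 + (1−p)·102000 = 131378
71000p + 102000 = 131378
p = (131378 − 102000) / 71000

p = 0.414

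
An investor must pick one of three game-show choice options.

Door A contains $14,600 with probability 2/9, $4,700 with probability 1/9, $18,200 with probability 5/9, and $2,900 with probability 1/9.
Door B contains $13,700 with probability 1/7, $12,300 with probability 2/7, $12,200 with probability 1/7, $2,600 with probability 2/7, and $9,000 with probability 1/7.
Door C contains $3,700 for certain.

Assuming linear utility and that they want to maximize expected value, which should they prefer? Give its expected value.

Door A ($14,200)

Door A = 2/9 × 14600 + 1/9 × 4700 + 5/9 × 18200 + 1/9 × 2900 = 3244.4444 + 522.2222 + 10111.1111 + 322.2222 = 14200
Door B = 1/7 × 13700 + 2/7 × 12300 + 1/7 × 12200 + 2/7 × 2600 + 1/7 × 9000 = 1957.1429 + 3514.2857 + 1742.8571 + 742.8571 + 1285.7143 = 9242.8571
Door C: 3700 (certain)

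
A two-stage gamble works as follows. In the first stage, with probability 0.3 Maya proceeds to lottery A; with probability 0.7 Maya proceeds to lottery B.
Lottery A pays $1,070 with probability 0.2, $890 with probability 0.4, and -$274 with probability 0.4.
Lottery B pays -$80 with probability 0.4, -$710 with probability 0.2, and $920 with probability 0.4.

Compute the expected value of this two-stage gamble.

EV(A) = 0.2 × 1070 + 0.4 × 890 + 0.4 × (-274) = 214 + 356 − 109.6 = 460.4
EV(B) = 0.4 × (-80) + 0.2 × (-710) + 0.4 × 920 = -32 − 142 + 368 = 194
Overall = 0.3 × 460.4 + 0.7 × 194 = 138.12 + 135.8 = 273.92

$273.92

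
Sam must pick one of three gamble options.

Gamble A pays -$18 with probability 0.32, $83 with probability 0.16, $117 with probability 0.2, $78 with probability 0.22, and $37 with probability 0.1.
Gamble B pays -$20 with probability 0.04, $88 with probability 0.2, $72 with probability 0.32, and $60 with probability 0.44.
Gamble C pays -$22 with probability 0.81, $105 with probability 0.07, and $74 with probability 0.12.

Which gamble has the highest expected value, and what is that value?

Gamble B ($66.24)

Gamble A = 0.32 × (-18) + 0.16 × 83 + 0.2 × 117 + 0.22 × 78 + 0.1 × 37 = -5.76 + 13.28 + 23.4 + 17.16 + 3.7 = 51.78
Gamble B = 0.04 × (-20) + 0.2 × 88 + 0.32 × 72 + 0.44 × 60 = -0.8 + 17.6 + 23.04 + 26.4 = 66.24
Gamble C = 0.81 × (-22) + 0.07 × 105 + 0.12 × 74 = -17.82 + 7.35 + 8.88 = -1.59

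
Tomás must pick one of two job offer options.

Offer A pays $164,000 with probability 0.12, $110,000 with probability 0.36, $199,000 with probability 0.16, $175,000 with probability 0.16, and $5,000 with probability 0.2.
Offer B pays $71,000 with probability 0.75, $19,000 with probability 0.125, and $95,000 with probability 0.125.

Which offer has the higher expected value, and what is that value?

Offer A ($120,120)

Offer A = 0.12 × 164000 + 0.36 × 110000 + 0.16 × 199000 + 0.16 × 175000 + 0.2 × 5000 = 19680 + 39600 + 31840 + 28000 + 1000 = 120120
Offer B = 0.75 × 71000 + 0.125 × 19000 + 0.125 × 95000 = 53250 + 2375 + 11875 = 67500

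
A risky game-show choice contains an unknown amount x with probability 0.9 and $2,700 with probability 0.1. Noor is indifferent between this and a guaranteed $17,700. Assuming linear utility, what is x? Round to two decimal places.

0.9·x + 0.1·2700 = 17700
0.9·x = 17700 − 270 = 17430
x = 17430 / 0.9 = 19366.6667

x = $19,366.67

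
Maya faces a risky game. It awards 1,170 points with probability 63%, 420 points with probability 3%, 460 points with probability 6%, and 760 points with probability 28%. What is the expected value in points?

990.1 points

EV = 0.63 × 1170 + 0.03 × 420 + 0.06 × 460 + 0.28 × 760 = 737.1 + 12.6 + 27.6 + 212.8 = 990.1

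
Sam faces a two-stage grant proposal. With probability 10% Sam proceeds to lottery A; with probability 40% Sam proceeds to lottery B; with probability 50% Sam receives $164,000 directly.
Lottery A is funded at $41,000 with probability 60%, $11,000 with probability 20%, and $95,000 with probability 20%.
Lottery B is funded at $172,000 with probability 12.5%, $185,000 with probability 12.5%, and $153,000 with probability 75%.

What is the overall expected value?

EV(A) = 0.6 × 41000 + 0.2 × 11000 + 0.2 × 95000 = 24600 + 2200 + 19000 = 45800
EV(B) = 0.125 × 172000 + 0.125 × 185000 + 0.75 × 153000 = 21500 + 23125 + 114750 = 159375
Branch C: 164000 (certain)
Overall = 0.1 × 45800 + 0.4 × 159375 + 0.5 × 164000 = 4580 + 63750 + 82000 = 150330

$150,330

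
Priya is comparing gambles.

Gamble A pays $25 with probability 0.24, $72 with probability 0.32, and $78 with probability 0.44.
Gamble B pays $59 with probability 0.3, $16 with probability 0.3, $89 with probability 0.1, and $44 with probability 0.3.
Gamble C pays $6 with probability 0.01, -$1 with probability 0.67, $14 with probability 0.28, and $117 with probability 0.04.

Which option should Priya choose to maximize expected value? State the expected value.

Gamble A ($63.36)

Gamble A = 0.24 × 25 + 0.32 × 72 + 0.44 × 78 = 6 + 23.04 + 34.32 = 63.36
Gamble B = 0.3 × 59 + 0.3 × 16 + 0.1 × 89 + 0.3 × 44 = 17.7 + 4.8 + 8.9 + 13.2 = 44.6
Gamble C = 0.01 × 6 + 0.67 × (-1) + 0.28 × 14 + 0.04 × 117 = 0.06 − 0.67 + 3.92 + 4.68 = 7.99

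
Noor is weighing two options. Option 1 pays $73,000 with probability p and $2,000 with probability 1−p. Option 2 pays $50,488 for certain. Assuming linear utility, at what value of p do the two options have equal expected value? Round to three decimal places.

p·73000 + (1−p)·2000 = 50488
71000p + 2000 = 50488
p = (50488 − 2000) / 71000

p = 0.683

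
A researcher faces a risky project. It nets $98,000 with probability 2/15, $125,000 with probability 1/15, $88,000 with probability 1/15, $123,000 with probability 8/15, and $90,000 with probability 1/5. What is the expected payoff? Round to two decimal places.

$110,866.67

EV = 2/15 × 98000 + 1/15 × 125000 + 1/15 × 88000 + 8/15 × 123000 + 1/5 × 90000 = 13066.6667 + 8333.3333 + 5866.6667 + 65600 + 18000 = 110866.6667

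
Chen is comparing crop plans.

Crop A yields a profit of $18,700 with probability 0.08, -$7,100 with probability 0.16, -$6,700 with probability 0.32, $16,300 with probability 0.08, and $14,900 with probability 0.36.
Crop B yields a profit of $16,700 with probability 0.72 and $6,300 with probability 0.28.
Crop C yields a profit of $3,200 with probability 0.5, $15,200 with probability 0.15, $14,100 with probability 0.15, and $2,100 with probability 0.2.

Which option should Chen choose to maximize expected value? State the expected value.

Crop B ($13,788)

Crop A = 0.08 × 18700 + 0.16 × (-7100) + 0.32 × (-6700) + 0.08 × 16300 + 0.36 × 14900 = 1496 − 1136 − 2144 + 1304 + 5364 = 4884
Crop B = 0.72 × 16700 + 0.28 × 6300 = 12024 + 1764 = 13788
Crop C = 0.5 × 3200 + 0.15 × 15200 + 0.15 × 14100 + 0.2 × 2100 = 1600 + 2280 + 2115 + 420 = 6415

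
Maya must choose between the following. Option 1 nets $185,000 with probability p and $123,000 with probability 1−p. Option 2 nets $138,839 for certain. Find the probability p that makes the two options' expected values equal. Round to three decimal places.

p = 0.255

p·185000 + (1−p)·123000 = 138839
62000p + 123000 = 138839
p = (138839 − 123000) / 62000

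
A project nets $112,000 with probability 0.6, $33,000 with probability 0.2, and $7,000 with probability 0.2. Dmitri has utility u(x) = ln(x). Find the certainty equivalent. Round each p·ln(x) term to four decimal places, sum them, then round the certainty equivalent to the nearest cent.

E[u] = 0.6·ln(112000) + 0.2·ln(33000) + 0.2·ln(7000) = 6.9758 + 2.0809 + 1.7707 = 10.8274
CE = e^10.8274 ≈ 50382.54

$50,382.54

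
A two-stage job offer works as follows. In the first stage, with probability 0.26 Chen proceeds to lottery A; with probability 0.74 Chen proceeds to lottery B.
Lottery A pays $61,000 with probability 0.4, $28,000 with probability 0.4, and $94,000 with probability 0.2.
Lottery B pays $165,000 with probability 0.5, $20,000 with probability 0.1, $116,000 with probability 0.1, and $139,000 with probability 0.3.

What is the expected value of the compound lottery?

EV(A) = 0.4 × 61000 + 0.4 × 28000 + 0.2 × 94000 = 24400 + 11200 + 18800 = 54400
EV(B) = 0.5 × 165000 + 0.1 × 20000 + 0.1 × 116000 + 0.3 × 139000 = 82500 + 2000 + 11600 + 41700 = 137800
Overall = 0.26 × 54400 + 0.74 × 137800 = 14144 + 101972 = 116116

$116,116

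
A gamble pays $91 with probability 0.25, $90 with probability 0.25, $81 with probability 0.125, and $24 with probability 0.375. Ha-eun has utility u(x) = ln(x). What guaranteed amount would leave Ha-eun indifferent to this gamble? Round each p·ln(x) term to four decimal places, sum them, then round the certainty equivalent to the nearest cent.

$54.26

E[u] = 0.25·ln(91) + 0.25·ln(90) + 0.125·ln(81) + 0.375·ln(24) = 1.1277 + 1.1250 + 0.5493 + 1.1918 = 3.9938
CE = e^3.9938 ≈ 54.26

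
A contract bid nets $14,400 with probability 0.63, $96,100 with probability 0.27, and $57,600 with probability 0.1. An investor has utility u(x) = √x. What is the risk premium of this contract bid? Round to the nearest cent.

E[u] = 0.63·√14400 + 0.27·√96100 + 0.1·√57600 = 0.63·120 + 0.27·310 + 0.1·240 = 183.3
CE = (183.3)² = 33598.89
Risk premium = EV − CE = 40779 − 33598.89 = 7180.11

$7,180.11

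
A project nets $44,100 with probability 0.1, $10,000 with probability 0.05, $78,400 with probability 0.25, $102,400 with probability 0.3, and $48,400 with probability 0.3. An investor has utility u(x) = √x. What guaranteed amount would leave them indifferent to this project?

E[u] = 0.1·√44100 + 0.05·√10000 + 0.25·√78400 + 0.3·√102400 + 0.3·√48400 = 0.1·210 + 0.05·100 + 0.25·280 + 0.3·320 + 0.3·220 = 258
CE = (258)² = 66564

$66,564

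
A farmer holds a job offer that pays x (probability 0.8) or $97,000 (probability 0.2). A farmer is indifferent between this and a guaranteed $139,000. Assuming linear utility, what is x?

x = $149,500

0.8·x + 0.2·97000 = 139000
0.8·x = 139000 − 19400 = 119600
x = 119600 / 0.8 = 149500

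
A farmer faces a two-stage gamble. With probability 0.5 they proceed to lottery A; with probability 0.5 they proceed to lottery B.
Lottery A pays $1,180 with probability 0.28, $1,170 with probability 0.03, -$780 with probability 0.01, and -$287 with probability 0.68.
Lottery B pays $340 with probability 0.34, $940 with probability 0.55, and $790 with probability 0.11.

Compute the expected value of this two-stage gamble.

EV(A) = 0.28 × 1180 + 0.03 × 1170 + 0.01 × (-780) + 0.68 × (-287) = 330.4 + 35.1 − 7.8 − 195.16 = 162.54
EV(B) = 0.34 × 340 + 0.55 × 940 + 0.11 × 790 = 115.6 + 517 + 86.9 = 719.5
Overall = 0.5 × 162.54 + 0.5 × 719.5 = 81.27 + 359.75 = 441.02

$441.02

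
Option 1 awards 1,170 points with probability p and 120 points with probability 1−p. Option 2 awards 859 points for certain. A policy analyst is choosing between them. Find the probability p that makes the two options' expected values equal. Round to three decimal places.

p = 0.704

p·1170 + (1−p)·120 = 859
1050p + 120 = 859
p = (859 − 120) / 1050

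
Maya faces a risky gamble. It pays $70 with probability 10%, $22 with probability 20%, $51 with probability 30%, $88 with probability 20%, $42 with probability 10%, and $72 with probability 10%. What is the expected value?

$55.70

EV = 0.1 × 70 + 0.2 × 22 + 0.3 × 51 + 0.2 × 88 + 0.1 × 42 + 0.1 × 72 = 7 + 4.4 + 15.3 + 17.6 + 4.2 + 7.2 = 55.7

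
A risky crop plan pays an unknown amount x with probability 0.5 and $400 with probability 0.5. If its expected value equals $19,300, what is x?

0.5·x + 0.5·400 = 19300
0.5·x = 19300 − 200 = 19100
x = 19100 / 0.5 = 38200

x = $38,200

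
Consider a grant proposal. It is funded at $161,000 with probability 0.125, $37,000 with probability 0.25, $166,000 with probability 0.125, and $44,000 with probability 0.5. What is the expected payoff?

$72,125

EV = 0.125 × 161000 + 0.25 × 37000 + 0.125 × 166000 + 0.5 × 44000 = 20125 + 9250 + 20750 + 22000 = 72125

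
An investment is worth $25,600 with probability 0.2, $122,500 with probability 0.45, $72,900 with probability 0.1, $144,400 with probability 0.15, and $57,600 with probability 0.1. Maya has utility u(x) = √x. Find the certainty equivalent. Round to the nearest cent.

E[u] = 0.2·√25600 + 0.45·√122500 + 0.1·√72900 + 0.15·√144400 + 0.1·√57600 = 0.2·160 + 0.45·350 + 0.1·270 + 0.15·380 + 0.1·240 = 297.5
CE = (297.5)² = 88506.25

$88,506.25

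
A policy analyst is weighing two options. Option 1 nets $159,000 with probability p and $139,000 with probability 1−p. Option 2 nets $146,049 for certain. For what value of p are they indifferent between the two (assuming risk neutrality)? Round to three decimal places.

p = 0.352

p·159000 + (1−p)·139000 = 146049
20000p + 139000 = 146049
p = (146049 − 139000) / 20000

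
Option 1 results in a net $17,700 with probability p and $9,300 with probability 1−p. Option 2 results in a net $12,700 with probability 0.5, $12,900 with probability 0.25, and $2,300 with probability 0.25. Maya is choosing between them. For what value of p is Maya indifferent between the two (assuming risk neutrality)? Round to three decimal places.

EV(Option 2) = 0.5 × 12700 + 0.25 × 12900 + 0.25 × 2300 = 6350 + 3225 + 575 = 10150
p·17700 + (1−p)·9300 = 10150
8400p + 9300 = 10150
p = (10150 − 9300) / 8400

p = 0.101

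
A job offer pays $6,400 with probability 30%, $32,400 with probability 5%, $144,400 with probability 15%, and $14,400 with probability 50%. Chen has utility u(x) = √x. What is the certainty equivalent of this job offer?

E[u] = 0.3·√6400 + 0.05·√32400 + 0.15·√144400 + 0.5·√14400 = 0.3·80 + 0.05·180 + 0.15·380 + 0.5·120 = 150
CE = (150)² = 22500

$22,500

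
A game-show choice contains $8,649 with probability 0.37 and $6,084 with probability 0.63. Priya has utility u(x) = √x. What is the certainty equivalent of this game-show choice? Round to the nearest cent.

$6,980.60

E[u] = 0.37·√8649 + 0.63·√6084 = 0.37·93 + 0.63·78 = 83.55
CE = (83.55)² = 6980.6025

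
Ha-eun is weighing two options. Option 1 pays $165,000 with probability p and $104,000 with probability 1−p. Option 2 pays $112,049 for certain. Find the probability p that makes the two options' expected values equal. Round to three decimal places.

p·165000 + (1−p)·104000 = 112049
61000p + 104000 = 112049
p = (112049 − 104000) / 61000

p = 0.132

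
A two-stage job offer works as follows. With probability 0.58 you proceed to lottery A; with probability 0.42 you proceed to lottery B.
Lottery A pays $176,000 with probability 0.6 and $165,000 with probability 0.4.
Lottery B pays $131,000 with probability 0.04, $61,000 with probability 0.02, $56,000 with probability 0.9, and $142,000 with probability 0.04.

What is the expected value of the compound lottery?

EV(A) = 0.6 × 176000 + 0.4 × 165000 = 105600 + 66000 = 171600
EV(B) = 0.04 × 131000 + 0.02 × 61000 + 0.9 × 56000 + 0.04 × 142000 = 5240 + 1220 + 50400 + 5680 = 62540
Overall = 0.58 × 171600 + 0.42 × 62540 = 99528 + 26266.8 = 125794.8

$125,794.80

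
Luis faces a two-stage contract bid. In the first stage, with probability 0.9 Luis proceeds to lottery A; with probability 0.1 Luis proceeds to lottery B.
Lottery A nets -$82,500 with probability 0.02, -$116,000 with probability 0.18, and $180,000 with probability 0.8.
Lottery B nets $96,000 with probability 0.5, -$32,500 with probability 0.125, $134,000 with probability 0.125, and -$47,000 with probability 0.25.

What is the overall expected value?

$114,216.75

EV(A) = 0.02 × (-82500) + 0.18 × (-116000) + 0.8 × 180000 = -1650 − 20880 + 144000 = 121470
EV(B) = 0.5 × 96000 + 0.125 × (-32500) + 0.125 × 134000 + 0.25 × (-47000) = 48000 − 4062.5 + 16750 − 11750 = 48937.5
Overall = 0.9 × 121470 + 0.1 × 48937.5 = 109323 + 4893.75 = 114216.75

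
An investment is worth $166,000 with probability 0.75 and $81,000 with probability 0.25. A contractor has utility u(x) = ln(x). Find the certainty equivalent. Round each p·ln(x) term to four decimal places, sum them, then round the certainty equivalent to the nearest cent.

E[u] = 0.75·ln(166000) + 0.25·ln(81000) = 9.0148 + 2.8256 = 11.8404
CE = e^11.8404 ≈ 138745.97

$138,745.97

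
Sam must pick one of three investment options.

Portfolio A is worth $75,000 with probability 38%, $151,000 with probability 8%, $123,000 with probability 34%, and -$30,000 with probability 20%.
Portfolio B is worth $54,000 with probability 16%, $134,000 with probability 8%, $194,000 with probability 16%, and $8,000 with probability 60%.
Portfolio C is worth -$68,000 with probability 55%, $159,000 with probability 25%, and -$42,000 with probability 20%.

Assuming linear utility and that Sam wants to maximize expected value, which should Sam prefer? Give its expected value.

Portfolio A ($76,400)

Portfolio A = 0.38 × 75000 + 0.08 × 151000 + 0.34 × 123000 + 0.2 × (-30000) = 28500 + 12080 + 41820 − 6000 = 76400
Portfolio B = 0.16 × 54000 + 0.08 × 134000 + 0.16 × 194000 + 0.6 × 8000 = 8640 + 10720 + 31040 + 4800 = 55200
Portfolio C = 0.55 × (-68000) + 0.25 × 159000 + 0.2 × (-42000) = -37400 + 39750 − 8400 = -6050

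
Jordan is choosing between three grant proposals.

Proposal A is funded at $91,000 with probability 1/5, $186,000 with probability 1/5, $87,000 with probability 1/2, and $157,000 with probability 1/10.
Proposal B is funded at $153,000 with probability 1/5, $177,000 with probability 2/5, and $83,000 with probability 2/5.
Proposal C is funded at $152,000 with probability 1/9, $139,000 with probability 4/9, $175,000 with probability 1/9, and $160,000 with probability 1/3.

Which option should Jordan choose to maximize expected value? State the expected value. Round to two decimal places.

Proposal C ($151,444.44)

Proposal A = 1/5 × 91000 + 1/5 × 186000 + 1/2 × 87000 + 1/10 × 157000 = 18200 + 37200 + 43500 + 15700 = 114600
Proposal B = 1/5 × 153000 + 2/5 × 177000 + 2/5 × 83000 = 30600 + 70800 + 33200 = 134600
Proposal C = 1/9 × 152000 + 4/9 × 139000 + 1/9 × 175000 + 1/3 × 160000 = 16888.8889 + 61777.7778 + 19444.4444 + 53333.3333 = 151444.4444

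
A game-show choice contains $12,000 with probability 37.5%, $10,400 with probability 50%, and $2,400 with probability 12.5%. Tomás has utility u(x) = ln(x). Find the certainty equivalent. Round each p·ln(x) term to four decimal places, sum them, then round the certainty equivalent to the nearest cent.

E[u] = 0.375·ln(12000) + 0.5·ln(10400) + 0.125·ln(2400) = 3.5222 + 4.6248 + 0.9729 = 9.1199
CE = e^9.1199 ≈ 9135.29

$9,135.29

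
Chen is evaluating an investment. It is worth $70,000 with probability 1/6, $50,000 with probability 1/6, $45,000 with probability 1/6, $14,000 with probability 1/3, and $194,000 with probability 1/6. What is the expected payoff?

$64,500

EV = 1/6 × 70000 + 1/6 × 50000 + 1/6 × 45000 + 1/3 × 14000 + 1/6 × 194000 = 11666.6667 + 8333.3333 + 7500 + 4666.6667 + 32333.3333 = 64500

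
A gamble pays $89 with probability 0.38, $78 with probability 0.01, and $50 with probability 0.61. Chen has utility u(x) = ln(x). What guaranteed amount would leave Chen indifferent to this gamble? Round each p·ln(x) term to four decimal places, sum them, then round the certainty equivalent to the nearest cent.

$62.53

E[u] = 0.38·ln(89) + 0.01·ln(78) + 0.61·ln(50) = 1.7057 + 0.0436 + 2.3863 = 4.1356
CE = e^4.1356 ≈ 62.53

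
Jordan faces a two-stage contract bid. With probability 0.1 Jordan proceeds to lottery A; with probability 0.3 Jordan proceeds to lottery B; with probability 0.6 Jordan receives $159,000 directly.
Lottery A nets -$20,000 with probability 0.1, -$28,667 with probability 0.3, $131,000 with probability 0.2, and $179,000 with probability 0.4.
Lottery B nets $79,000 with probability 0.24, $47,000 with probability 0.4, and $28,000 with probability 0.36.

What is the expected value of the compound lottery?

$118,471.99

EV(A) = 0.1 × (-20000) + 0.3 × (-28667) + 0.2 × 131000 + 0.4 × 179000 = -2000 − 8600.1 + 26200 + 71600 = 87199.9
EV(B) = 0.24 × 79000 + 0.4 × 47000 + 0.36 × 28000 = 18960 + 18800 + 10080 = 47840
Branch C: 159000 (certain)
Overall = 0.1 × 87199.9 + 0.3 × 47840 + 0.6 × 159000 = 8719.99 + 14352 + 95400 = 118471.99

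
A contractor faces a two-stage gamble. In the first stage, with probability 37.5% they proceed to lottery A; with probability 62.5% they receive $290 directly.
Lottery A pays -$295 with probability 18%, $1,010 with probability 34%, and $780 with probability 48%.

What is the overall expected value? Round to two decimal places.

$430.51

EV(A) = 0.18 × (-295) + 0.34 × 1010 + 0.48 × 780 = -53.1 + 343.4 + 374.4 = 664.7
Branch B: 290 (certain)
Overall = 0.375 × 664.7 + 0.625 × 290 = 249.2625 + 181.25 = 430.5125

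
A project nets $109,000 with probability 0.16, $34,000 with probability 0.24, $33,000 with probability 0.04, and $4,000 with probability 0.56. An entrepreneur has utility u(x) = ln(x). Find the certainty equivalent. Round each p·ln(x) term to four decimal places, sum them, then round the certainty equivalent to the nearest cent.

$12,344.92

E[u] = 0.16·ln(109000) + 0.24·ln(34000) + 0.04·ln(33000) + 0.56·ln(4000) = 1.8559 + 2.5042 + 0.4162 + 4.6447 = 9.4210
CE = e^9.4210 ≈ 12344.92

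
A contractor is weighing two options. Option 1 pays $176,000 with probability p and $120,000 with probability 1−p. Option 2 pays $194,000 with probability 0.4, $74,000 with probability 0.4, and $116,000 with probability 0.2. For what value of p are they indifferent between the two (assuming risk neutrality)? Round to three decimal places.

p = 0.186

EV(Option 2) = 0.4 × 194000 + 0.4 × 74000 + 0.2 × 116000 = 77600 + 29600 + 23200 = 130400
p·176000 + (1−p)·120000 = 130400
56000p + 120000 = 130400
p = (130400 − 120000) / 56000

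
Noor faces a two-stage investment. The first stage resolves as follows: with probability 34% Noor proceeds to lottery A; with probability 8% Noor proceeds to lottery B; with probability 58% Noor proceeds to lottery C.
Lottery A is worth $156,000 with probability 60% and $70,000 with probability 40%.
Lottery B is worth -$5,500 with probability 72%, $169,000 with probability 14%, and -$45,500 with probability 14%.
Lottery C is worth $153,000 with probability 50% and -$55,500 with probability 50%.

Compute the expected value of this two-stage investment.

EV(A) = 0.6 × 156000 + 0.4 × 70000 = 93600 + 28000 = 121600
EV(B) = 0.72 × (-5500) + 0.14 × 169000 + 0.14 × (-45500) = -3960 + 23660 − 6370 = 13330
EV(C) = 0.5 × 153000 + 0.5 × (-55500) = 76500 − 27750 = 48750
Overall = 0.34 × 121600 + 0.08 × 13330 + 0.58 × 48750 = 41344 + 1066.4 + 28275 = 70685.4

$70,685.40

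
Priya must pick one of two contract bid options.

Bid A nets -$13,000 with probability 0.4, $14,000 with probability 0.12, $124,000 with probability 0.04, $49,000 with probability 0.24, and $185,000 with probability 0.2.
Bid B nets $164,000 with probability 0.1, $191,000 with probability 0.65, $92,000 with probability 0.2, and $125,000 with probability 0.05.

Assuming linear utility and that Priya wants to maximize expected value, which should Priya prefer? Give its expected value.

Bid A = 0.4 × (-13000) + 0.12 × 14000 + 0.04 × 124000 + 0.24 × 49000 + 0.2 × 185000 = -5200 + 1680 + 4960 + 11760 + 37000 = 50200
Bid B = 0.1 × 164000 + 0.65 × 191000 + 0.2 × 92000 + 0.05 × 125000 = 16400 + 124150 + 18400 + 6250 = 165200

Bid B ($165,200)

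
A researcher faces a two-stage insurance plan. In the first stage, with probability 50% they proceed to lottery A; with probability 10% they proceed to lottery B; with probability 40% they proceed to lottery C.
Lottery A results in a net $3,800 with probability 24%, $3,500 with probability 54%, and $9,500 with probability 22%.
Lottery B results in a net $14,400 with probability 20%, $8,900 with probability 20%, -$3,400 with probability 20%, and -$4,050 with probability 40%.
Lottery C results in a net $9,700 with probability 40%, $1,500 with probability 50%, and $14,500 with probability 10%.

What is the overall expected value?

EV(A) = 0.24 × 3800 + 0.54 × 3500 + 0.22 × 9500 = 912 + 1890 + 2090 = 4892
EV(B) = 0.2 × 14400 + 0.2 × 8900 + 0.2 × (-3400) + 0.4 × (-4050) = 2880 + 1780 − 680 − 1620 = 2360
EV(C) = 0.4 × 9700 + 0.5 × 1500 + 0.1 × 14500 = 3880 + 750 + 1450 = 6080
Overall = 0.5 × 4892 + 0.1 × 2360 + 0.4 × 6080 = 2446 + 236 + 2432 = 5114

$5,114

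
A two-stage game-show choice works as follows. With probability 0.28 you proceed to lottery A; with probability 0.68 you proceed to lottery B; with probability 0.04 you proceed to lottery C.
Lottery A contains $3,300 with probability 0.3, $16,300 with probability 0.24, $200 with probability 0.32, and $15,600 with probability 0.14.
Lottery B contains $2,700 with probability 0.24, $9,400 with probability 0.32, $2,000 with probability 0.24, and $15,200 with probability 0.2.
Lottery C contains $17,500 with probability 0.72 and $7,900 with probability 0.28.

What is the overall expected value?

EV(A) = 0.3 × 3300 + 0.24 × 16300 + 0.32 × 200 + 0.14 × 15600 = 990 + 3912 + 64 + 2184 = 7150
EV(B) = 0.24 × 2700 + 0.32 × 9400 + 0.24 × 2000 + 0.2 × 15200 = 648 + 3008 + 480 + 3040 = 7176
EV(C) = 0.72 × 17500 + 0.28 × 7900 = 12600 + 2212 = 14812
Overall = 0.28 × 7150 + 0.68 × 7176 + 0.04 × 14812 = 2002 + 4879.68 + 592.48 = 7474.16

$7,474.16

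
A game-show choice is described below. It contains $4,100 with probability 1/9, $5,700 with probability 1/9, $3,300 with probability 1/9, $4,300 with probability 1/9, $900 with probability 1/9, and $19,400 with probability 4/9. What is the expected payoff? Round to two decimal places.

EV = 1/9 × 4100 + 1/9 × 5700 + 1/9 × 3300 + 1/9 × 4300 + 1/9 × 900 + 4/9 × 19400 = 455.5556 + 633.3333 + 366.6667 + 477.7778 + 100 + 8622.2222 = 10655.5556

$10,655.56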